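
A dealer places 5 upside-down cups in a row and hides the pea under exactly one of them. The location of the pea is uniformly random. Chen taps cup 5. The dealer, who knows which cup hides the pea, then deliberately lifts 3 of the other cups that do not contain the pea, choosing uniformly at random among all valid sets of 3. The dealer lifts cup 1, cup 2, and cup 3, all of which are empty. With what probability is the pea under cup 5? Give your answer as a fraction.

1/5

Apply Bayes' rule, conditioning on where the pea actually is.
If it is under any of cups 1, 2, and 3 (prior 1/5 each): that cup was opened and seen not to hold the prize — ruled out; weight (1/5)·0 = 0 each.
If it is under cup 4 (prior 1/5): the dealer has no choice, probability 1; weight (1/5)·1 = 1/5.
If it is under cup 5 (prior 1/5): the dealer has 4 equally likely choices, so probability 1/4; weight (1/5)·(1/4) = 1/20.
The weights sum to 1/4.
So P(the pea under cup 5 | the dealer opened cup 1, cup 2, and cup 3) = (1/20) / (1/4) = 1/5.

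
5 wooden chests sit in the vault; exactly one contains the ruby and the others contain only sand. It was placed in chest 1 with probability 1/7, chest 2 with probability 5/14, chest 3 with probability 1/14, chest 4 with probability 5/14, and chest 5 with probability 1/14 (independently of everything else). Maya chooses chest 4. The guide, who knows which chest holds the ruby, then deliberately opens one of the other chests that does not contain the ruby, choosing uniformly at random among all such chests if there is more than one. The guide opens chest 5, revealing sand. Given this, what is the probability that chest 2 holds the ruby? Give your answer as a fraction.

Consider each possible location of the ruby in turn.
If it is in chest 1 (prior 1/7): the guide has 3 equally likely choices, so probability 1/3; weight (1/7)·(1/3) = 1/21.
If it is in chest 2 (prior 5/14): the guide has 3 equally likely choices, so probability 1/3; weight (5/14)·(1/3) = 5/42.
If it is in chest 3 (prior 1/14): the guide has 3 equally likely choices, so probability 1/3; weight (1/14)·(1/3) = 1/42.
If it is in chest 4 (prior 5/14): the guide has 4 equally likely choices, so probability 1/4; weight (5/14)·(1/4) = 5/56.
If it is in chest 5 (prior 1/14): the guide opened chest 5, so this case is ruled out; weight (1/14)·0 = 0.
The weights sum to 47/168.
So P(the ruby in chest 2 | the guide opened chest 5) = (5/42) / (47/168) = 20/47.

20/47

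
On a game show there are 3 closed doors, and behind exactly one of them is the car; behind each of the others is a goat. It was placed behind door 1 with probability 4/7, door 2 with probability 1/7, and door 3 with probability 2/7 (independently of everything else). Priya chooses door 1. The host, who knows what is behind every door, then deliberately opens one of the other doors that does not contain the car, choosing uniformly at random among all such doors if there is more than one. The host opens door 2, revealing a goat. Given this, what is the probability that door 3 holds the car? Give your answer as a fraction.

Condition on the true location of the car.
If it is behind door 1 (prior 4/7): the host has 2 equally likely choices, so probability 1/2; weight (4/7)·(1/2) = 2/7.
If it is behind door 2 (prior 1/7): the host opened door 2, so this case is ruled out; weight (1/7)·0 = 0.
If it is behind door 3 (prior 2/7): the host has no choice, probability 1; weight (2/7)·1 = 2/7.
The weights sum to 4/7.
So P(the car behind door 3 | the host opened door 2) = (2/7) / (4/7) = 1/2.

1/2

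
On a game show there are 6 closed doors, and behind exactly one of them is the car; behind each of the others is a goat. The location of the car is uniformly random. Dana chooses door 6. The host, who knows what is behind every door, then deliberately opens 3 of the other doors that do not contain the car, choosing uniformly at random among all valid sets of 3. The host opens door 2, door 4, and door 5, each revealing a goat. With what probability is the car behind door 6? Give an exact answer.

Condition on the true location of the car.
If it is behind either of doors 1 and 3 (prior 1/6 each): the host has 4 equally likely choices, so probability 1/4; weight (1/6)·(1/4) = 1/24 each.
If it is behind any of doors 2, 4, and 5 (prior 1/6 each): that door was opened and seen not to hold the prize — ruled out; weight (1/6)·0 = 0 each.
If it is behind door 6 (prior 1/6): the host has 10 equally likely choices, so probability 1/10; weight (1/6)·(1/10) = 1/60.
The weights sum to 1/10.
So P(the car behind door 6 | the host opened door 2, door 4, and door 5) = (1/60) / (1/10) = 1/6.

1/6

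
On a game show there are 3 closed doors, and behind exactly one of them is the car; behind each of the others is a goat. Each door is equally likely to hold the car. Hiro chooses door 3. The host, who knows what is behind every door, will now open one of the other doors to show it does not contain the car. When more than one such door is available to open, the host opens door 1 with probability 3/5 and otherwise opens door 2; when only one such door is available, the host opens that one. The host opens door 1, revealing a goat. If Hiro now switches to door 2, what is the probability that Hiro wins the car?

5/8

Condition on the true location of the car.
If it is behind door 1 (prior 1/3): the host opened door 1, so this case is ruled out; weight (1/3)·0 = 0.
If it is behind door 2 (prior 1/3): only door 1 is available, probability 1; weight (1/3)·1 = 1/3.
If it is behind door 3 (prior 1/3): door 1 is available, opened with probability 3/5; weight (1/3)·(3/5) = 1/5.
The weights sum to 8/15.
So P(the car behind door 2 | the host opened door 1) = (1/3) / (8/15) = 5/8.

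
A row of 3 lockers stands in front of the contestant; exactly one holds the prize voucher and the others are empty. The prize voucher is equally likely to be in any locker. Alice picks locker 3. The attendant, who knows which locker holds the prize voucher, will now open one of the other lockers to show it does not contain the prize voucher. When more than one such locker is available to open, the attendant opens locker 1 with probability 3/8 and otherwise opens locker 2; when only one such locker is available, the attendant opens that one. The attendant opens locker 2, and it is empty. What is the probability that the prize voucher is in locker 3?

5/13

Condition on the true location of the prize voucher.
If it is in locker 1 (prior 1/3): only locker 2 is available, probability 1; weight (1/3)·1 = 1/3.
If it is in locker 2 (prior 1/3): the attendant opened locker 2, so this case is ruled out; weight (1/3)·0 = 0.
If it is in locker 3 (prior 1/3): locker 1 is available but not opened, probability 5/8; weight (1/3)·(5/8) = 5/24.
The weights sum to 13/24.
So P(the prize voucher in locker 3 | the attendant opened locker 2) = (5/24) / (13/24) = 5/13.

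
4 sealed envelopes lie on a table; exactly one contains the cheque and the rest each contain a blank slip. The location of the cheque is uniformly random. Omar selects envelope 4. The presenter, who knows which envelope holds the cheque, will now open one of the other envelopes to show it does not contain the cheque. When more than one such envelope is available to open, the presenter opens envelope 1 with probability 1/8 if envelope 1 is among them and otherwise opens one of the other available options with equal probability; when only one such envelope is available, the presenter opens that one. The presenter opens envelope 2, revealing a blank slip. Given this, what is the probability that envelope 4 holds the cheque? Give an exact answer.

Condition on the true location of the cheque.
If it is in envelope 1 (prior 1/4): envelope 1 holds the prize so is unavailable; the presenter chooses uniformly among the 2 others, probability 1/2; weight (1/4)·(1/2) = 1/8.
If it is in envelope 2 (prior 1/4): the presenter opened envelope 2, so this case is ruled out; weight (1/4)·0 = 0.
If it is in envelope 3 (prior 1/4): envelope 1 is available but not opened, probability 7/8; weight (1/4)·(7/8) = 7/32.
If it is in envelope 4 (prior 1/4): envelope 1 is available but not opened; envelope 2 gets probability (1 − 1/8)/2 = 7/16; weight (1/4)·(7/16) = 7/64.
The weights sum to 29/64.
So P(the cheque in envelope 4 | the presenter opened envelope 2) = (7/64) / (29/64) = 7/29.

7/29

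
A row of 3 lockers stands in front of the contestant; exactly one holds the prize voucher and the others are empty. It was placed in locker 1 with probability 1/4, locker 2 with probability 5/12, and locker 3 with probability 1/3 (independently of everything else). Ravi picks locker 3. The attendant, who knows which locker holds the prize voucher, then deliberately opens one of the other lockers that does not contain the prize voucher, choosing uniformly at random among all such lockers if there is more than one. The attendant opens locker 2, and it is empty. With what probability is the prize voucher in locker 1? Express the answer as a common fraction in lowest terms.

Apply Bayes' rule, conditioning on where the prize voucher actually is.
If it is in locker 1 (prior 1/4): the attendant has no choice, probability 1; weight (1/4)·1 = 1/4.
If it is in locker 2 (prior 5/12): the attendant opened locker 2, so this case is ruled out; weight (5/12)·0 = 0.
If it is in locker 3 (prior 1/3): the attendant has 2 equally likely choices, so probability 1/2; weight (1/3)·(1/2) = 1/6.
The weights sum to 5/12.
So P(the prize voucher in locker 1 | the attendant opened locker 2) = (1/4) / (5/12) = 3/5.

3/5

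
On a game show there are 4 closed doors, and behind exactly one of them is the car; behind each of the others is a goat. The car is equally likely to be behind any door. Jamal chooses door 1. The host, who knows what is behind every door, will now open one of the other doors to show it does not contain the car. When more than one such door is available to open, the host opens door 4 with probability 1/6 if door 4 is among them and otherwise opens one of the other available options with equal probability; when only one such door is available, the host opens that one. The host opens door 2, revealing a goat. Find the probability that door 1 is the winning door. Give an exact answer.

5/21

Condition on the true location of the car.
If it is behind door 1 (prior 1/4): door 4 is available but not opened; door 2 gets probability (1 − 1/6)/2 = 5/12; weight (1/4)·(5/12) = 5/48.
If it is behind door 2 (prior 1/4): the host opened door 2, so this case is ruled out; weight (1/4)·0 = 0.
If it is behind door 3 (prior 1/4): door 4 is available but not opened, probability 5/6; weight (1/4)·(5/6) = 5/24.
If it is behind door 4 (prior 1/4): door 4 holds the prize so is unavailable; the host chooses uniformly among the 2 others, probability 1/2; weight (1/4)·(1/2) = 1/8.
The weights sum to 7/16.
So P(the car behind door 1 | the host opened door 2) = (5/48) / (7/16) = 5/21.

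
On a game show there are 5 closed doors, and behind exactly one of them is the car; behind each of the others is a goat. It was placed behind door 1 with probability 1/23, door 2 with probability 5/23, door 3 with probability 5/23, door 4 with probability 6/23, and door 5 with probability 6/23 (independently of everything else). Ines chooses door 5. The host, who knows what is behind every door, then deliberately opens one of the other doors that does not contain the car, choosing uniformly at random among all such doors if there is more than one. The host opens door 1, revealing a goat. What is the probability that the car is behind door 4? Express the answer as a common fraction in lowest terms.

Apply Bayes' rule, conditioning on where the car actually is.
If it is behind door 1 (prior 1/23): the host opened door 1, so this case is ruled out; weight (1/23)·0 = 0.
If it is behind either of doors 2 and 3 (prior 5/23 each): the host has 3 equally likely choices, so probability 1/3; weight (5/23)·(1/3) = 5/69 each.
If it is behind door 4 (prior 6/23): the host has 3 equally likely choices, so probability 1/3; weight (6/23)·(1/3) = 2/23.
If it is behind door 5 (prior 6/23): the host has 4 equally likely choices, so probability 1/4; weight (6/23)·(1/4) = 3/46.
The weights sum to 41/138.
So P(the car behind door 4 | the host opened door 1) = (2/23) / (41/138) = 12/41.

12/41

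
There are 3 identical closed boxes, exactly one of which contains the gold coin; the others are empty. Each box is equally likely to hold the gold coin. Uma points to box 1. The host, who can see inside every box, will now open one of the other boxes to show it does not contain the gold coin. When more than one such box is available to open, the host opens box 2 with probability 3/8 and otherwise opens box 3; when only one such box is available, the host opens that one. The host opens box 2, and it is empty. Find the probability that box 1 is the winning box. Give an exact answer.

Apply Bayes' rule, conditioning on where the gold coin actually is.
If it is in box 1 (prior 1/3): box 2 is available, opened with probability 3/8; weight (1/3)·(3/8) = 1/8.
If it is in box 2 (prior 1/3): the host opened box 2, so this case is ruled out; weight (1/3)·0 = 0.
If it is in box 3 (prior 1/3): only box 2 is available, probability 1; weight (1/3)·1 = 1/3.
The weights sum to 11/24.
So P(the gold coin in box 1 | the host opened box 2) = (1/8) / (11/24) = 3/11.

3/11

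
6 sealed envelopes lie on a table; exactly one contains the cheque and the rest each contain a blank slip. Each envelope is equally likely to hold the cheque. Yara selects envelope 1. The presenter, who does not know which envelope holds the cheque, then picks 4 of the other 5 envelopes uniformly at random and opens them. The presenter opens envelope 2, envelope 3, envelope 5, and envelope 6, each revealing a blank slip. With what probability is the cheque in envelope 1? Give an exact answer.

1/2

Consider each possible location of the cheque in turn.
If it is in either of envelopes 1 and 4 (prior 1/6 each): the presenter picks exactly this set with probability 1/5 regardless, and none is the prize; weight (1/6)·(1/5) = 1/30 each.
If it is in any of envelopes 2, 3, 5, and 6 (prior 1/6 each): that envelope was opened and seen not to hold the prize — ruled out; weight (1/6)·0 = 0 each.
The weights sum to 1/15.
So P(the cheque in envelope 1 | the presenter opened envelope 2, envelope 3, envelope 5, and envelope 6) = (1/30) / (1/15) = 1/2.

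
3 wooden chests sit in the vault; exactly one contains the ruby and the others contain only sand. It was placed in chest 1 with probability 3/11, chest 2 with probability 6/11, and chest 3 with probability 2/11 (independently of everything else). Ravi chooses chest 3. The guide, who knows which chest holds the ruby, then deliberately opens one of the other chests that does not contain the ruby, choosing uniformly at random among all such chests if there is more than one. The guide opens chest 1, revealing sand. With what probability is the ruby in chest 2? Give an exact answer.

Apply Bayes' rule, conditioning on where the ruby actually is.
If it is in chest 1 (prior 3/11): the guide opened chest 1, so this case is ruled out; weight (3/11)·0 = 0.
If it is in chest 2 (prior 6/11): the guide has no choice, probability 1; weight (6/11)·1 = 6/11.
If it is in chest 3 (prior 2/11): the guide has 2 equally likely choices, so probability 1/2; weight (2/11)·(1/2) = 1/11.
The weights sum to 7/11.
So P(the ruby in chest 2 | the guide opened chest 1) = (6/11) / (7/11) = 6/7.

6/7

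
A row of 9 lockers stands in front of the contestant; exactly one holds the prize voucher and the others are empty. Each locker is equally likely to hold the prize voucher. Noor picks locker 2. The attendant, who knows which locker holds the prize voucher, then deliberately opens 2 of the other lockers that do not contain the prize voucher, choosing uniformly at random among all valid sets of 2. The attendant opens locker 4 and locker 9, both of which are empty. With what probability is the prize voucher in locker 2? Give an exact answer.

1/9

Apply Bayes' rule, conditioning on where the prize voucher actually is.
If it is in any of lockers 1, 3, 5, 6, 7, and 8 (prior 1/9 each): the attendant has 21 equally likely choices, so probability 1/21; weight (1/9)·(1/21) = 1/189 each.
If it is in locker 2 (prior 1/9): the attendant has 28 equally likely choices, so probability 1/28; weight (1/9)·(1/28) = 1/252.
If it is in either of lockers 4 and 9 (prior 1/9 each): that locker was opened and seen not to hold the prize — ruled out; weight (1/9)·0 = 0 each.
The weights sum to 1/28.
So P(the prize voucher in locker 2 | the attendant opened locker 4 and locker 9) = (1/252) / (1/28) = 1/9.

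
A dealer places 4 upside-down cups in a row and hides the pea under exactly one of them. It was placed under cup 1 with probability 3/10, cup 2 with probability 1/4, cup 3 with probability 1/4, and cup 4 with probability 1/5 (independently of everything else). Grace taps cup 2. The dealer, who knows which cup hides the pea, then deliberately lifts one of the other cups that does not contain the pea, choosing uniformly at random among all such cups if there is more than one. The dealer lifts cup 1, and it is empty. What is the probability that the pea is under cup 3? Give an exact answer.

Consider each possible location of the pea in turn.
If it is under cup 1 (prior 3/10): the dealer opened cup 1, so this case is ruled out; weight (3/10)·0 = 0.
If it is under cup 2 (prior 1/4): the dealer has 3 equally likely choices, so probability 1/3; weight (1/4)·(1/3) = 1/12.
If it is under cup 3 (prior 1/4): the dealer has 2 equally likely choices, so probability 1/2; weight (1/4)·(1/2) = 1/8.
If it is under cup 4 (prior 1/5): the dealer has 2 equally likely choices, so probability 1/2; weight (1/5)·(1/2) = 1/10.
The weights sum to 37/120.
So P(the pea under cup 3 | the dealer opened cup 1) = (1/8) / (37/120) = 15/37.

15/37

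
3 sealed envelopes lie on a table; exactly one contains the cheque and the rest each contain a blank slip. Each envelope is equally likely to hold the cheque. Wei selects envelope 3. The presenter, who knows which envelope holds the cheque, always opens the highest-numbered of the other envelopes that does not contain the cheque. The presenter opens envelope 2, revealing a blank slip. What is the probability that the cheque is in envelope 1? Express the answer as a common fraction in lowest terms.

1/2

Consider each possible location of the cheque in turn.
If it is in either of envelopes 1 and 3 (prior 1/3 each): envelope 2 is the highest-numbered option available, probability 1; weight (1/3)·1 = 1/3 each.
If it is in envelope 2 (prior 1/3): the presenter opened envelope 2, so this case is ruled out; weight (1/3)·0 = 0.
The weights sum to 2/3.
So P(the cheque in envelope 1 | the presenter opened envelope 2) = (1/3) / (2/3) = 1/2.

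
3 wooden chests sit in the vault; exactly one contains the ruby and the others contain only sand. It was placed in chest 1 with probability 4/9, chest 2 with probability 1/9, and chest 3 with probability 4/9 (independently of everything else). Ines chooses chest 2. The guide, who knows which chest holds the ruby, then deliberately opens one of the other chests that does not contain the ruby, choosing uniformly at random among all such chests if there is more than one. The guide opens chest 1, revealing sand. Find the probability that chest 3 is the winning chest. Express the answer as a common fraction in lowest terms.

8/9

Condition on the true location of the ruby.
If it is in chest 1 (prior 4/9): the guide opened chest 1, so this case is ruled out; weight (4/9)·0 = 0.
If it is in chest 2 (prior 1/9): the guide has 2 equally likely choices, so probability 1/2; weight (1/9)·(1/2) = 1/18.
If it is in chest 3 (prior 4/9): the guide has no choice, probability 1; weight (4/9)·1 = 4/9.
The weights sum to 1/2.
So P(the ruby in chest 3 | the guide opened chest 1) = (4/9) / (1/2) = 8/9.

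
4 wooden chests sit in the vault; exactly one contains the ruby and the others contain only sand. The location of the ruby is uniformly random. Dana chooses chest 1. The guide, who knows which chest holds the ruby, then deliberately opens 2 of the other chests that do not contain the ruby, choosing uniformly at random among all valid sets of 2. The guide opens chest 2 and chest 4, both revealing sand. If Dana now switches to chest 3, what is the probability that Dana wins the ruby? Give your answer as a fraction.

Consider each possible location of the ruby in turn.
If it is in chest 1 (prior 1/4): the guide has 3 equally likely choices, so probability 1/3; weight (1/4)·(1/3) = 1/12.
If it is in either of chests 2 and 4 (prior 1/4 each): that chest was opened and seen not to hold the prize — ruled out; weight (1/4)·0 = 0 each.
If it is in chest 3 (prior 1/4): the guide has no choice, probability 1; weight (1/4)·1 = 1/4.
The weights sum to 1/3.
So P(the ruby in chest 3 | the guide opened chest 2 and chest 4) = (1/4) / (1/3) = 3/4.

3/4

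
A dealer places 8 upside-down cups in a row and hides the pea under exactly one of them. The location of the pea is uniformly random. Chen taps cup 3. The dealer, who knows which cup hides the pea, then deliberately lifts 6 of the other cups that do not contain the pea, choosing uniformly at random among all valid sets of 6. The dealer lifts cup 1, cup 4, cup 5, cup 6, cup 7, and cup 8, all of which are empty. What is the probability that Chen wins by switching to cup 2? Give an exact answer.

Condition on the true location of the pea.
If it is under any of cups 1, 4, 5, 6, 7, and 8 (prior 1/8 each): that cup was opened and seen not to hold the prize — ruled out; weight (1/8)·0 = 0 each.
If it is under cup 2 (prior 1/8): the dealer has no choice, probability 1; weight (1/8)·1 = 1/8.
If it is under cup 3 (prior 1/8): the dealer has 7 equally likely choices, so probability 1/7; weight (1/8)·(1/7) = 1/56.
The weights sum to 1/7.
So P(the pea under cup 2 | the dealer opened cup 1, cup 4, cup 5, cup 6, cup 7, and cup 8) = (1/8) / (1/7) = 7/8.

7/8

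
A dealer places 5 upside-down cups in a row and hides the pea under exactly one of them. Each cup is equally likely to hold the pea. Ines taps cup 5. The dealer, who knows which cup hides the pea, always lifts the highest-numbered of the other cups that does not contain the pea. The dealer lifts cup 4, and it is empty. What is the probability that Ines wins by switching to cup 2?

Consider each possible location of the pea in turn.
If it is under any of cups 1, 2, 3, and 5 (prior 1/5 each): cup 4 is the highest-numbered option available, probability 1; weight (1/5)·1 = 1/5 each.
If it is under cup 4 (prior 1/5): the dealer opened cup 4, so this case is ruled out; weight (1/5)·0 = 0.
The weights sum to 4/5.
So P(the pea under cup 2 | the dealer opened cup 4) = (1/5) / (4/5) = 1/4.

1/4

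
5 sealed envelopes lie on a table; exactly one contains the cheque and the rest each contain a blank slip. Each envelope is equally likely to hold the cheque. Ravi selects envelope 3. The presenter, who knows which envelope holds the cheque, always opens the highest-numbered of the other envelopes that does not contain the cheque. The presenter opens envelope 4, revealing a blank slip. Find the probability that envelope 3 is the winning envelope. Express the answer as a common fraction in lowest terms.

0

Apply Bayes' rule, conditioning on where the cheque actually is.
If it is in any of envelopes 1, 2, and 3 (prior 1/5 each): the presenter would have opened envelope 5 instead, probability 0; weight (1/5)·0 = 0 each.
If it is in envelope 4 (prior 1/5): the presenter opened envelope 4, so this case is ruled out; weight (1/5)·0 = 0.
If it is in envelope 5 (prior 1/5): envelope 4 is the highest-numbered option available, probability 1; weight (1/5)·1 = 1/5.
The weights sum to 1/5.
So P(the cheque in envelope 3 | the presenter opened envelope 4) = 0 / (1/5) = 0.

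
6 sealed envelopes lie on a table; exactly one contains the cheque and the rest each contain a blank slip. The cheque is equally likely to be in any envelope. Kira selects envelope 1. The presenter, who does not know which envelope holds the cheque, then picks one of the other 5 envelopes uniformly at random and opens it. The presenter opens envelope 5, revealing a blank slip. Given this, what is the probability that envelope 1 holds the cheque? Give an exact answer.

Because the presenter chose which envelope to open without knowing where the cheque is, the choice is independent of the prize location. Learning that envelope 5 does not hold the cheque simply rules out that one location and leaves the remaining 5 envelopes still equally likely by symmetry.
So P(the cheque in envelope 1) = 1/5.

1/5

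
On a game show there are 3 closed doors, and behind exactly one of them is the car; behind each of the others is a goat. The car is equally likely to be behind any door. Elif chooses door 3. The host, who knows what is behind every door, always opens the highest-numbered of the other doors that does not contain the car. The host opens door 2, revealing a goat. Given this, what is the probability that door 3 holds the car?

1/2

Apply Bayes' rule, conditioning on where the car actually is.
If it is behind either of doors 1 and 3 (prior 1/3 each): door 2 is the highest-numbered option available, probability 1; weight (1/3)·1 = 1/3 each.
If it is behind door 2 (prior 1/3): the host opened door 2, so this case is ruled out; weight (1/3)·0 = 0.
The weights sum to 2/3.
So P(the car behind door 3 | the host opened door 2) = (1/3) / (2/3) = 1/2.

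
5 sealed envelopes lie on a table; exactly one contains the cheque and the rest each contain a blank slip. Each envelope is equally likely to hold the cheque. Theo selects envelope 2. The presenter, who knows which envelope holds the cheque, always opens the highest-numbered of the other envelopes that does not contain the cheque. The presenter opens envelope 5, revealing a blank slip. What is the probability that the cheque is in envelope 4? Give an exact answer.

Consider each possible location of the cheque in turn.
If it is in any of envelopes 1, 2, 3, and 4 (prior 1/5 each): envelope 5 is the highest-numbered option available, probability 1; weight (1/5)·1 = 1/5 each.
If it is in envelope 5 (prior 1/5): the presenter opened envelope 5, so this case is ruled out; weight (1/5)·0 = 0.
The weights sum to 4/5.
So P(the cheque in envelope 4 | the presenter opened envelope 5) = (1/5) / (4/5) = 1/4.

1/4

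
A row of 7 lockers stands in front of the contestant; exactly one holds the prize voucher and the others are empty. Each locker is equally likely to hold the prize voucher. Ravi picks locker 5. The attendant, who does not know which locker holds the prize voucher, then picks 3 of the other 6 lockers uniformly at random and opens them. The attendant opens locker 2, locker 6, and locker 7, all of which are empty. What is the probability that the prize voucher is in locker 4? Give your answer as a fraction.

Because the attendant chose which lockers to open without knowing where the prize voucher is, the choice is independent of the prize location. Learning that none of the 3 opened lockers holds the prize voucher simply rules out those 3 locations and leaves the remaining 4 lockers still equally likely by symmetry.
So P(the prize voucher in locker 4) = 1/4.

1/4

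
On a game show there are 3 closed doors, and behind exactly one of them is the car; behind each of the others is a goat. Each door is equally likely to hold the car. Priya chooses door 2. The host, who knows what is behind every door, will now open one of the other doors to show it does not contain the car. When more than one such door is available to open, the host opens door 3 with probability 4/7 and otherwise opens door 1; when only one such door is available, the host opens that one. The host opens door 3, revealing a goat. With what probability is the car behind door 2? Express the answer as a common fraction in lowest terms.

4/11

Apply Bayes' rule, conditioning on where the car actually is.
If it is behind door 1 (prior 1/3): only door 3 is available, probability 1; weight (1/3)·1 = 1/3.
If it is behind door 2 (prior 1/3): door 3 is available, opened with probability 4/7; weight (1/3)·(4/7) = 4/21.
If it is behind door 3 (prior 1/3): the host opened door 3, so this case is ruled out; weight (1/3)·0 = 0.
The weights sum to 11/21.
So P(the car behind door 2 | the host opened door 3) = (4/21) / (11/21) = 4/11.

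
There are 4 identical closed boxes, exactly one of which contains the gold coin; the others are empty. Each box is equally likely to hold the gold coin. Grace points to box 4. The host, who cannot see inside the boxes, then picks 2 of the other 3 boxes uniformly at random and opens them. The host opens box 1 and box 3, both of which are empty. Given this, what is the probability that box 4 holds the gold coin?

1/2

Condition on the true location of the gold coin.
If it is in either of boxes 1 and 3 (prior 1/4 each): that box was opened and seen not to hold the prize — ruled out; weight (1/4)·0 = 0 each.
If it is in either of boxes 2 and 4 (prior 1/4 each): the host picks exactly this set with probability 1/3 regardless, and none is the prize; weight (1/4)·(1/3) = 1/12 each.
The weights sum to 1/6.
So P(the gold coin in box 4 | the host opened box 1 and box 3) = (1/12) / (1/6) = 1/2.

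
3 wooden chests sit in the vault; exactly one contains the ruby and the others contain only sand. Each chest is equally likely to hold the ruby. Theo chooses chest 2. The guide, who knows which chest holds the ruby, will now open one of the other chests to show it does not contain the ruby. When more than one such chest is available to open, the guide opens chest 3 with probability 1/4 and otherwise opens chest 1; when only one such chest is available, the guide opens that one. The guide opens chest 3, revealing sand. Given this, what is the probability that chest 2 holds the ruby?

Consider each possible location of the ruby in turn.
If it is in chest 1 (prior 1/3): only chest 3 is available, probability 1; weight (1/3)·1 = 1/3.
If it is in chest 2 (prior 1/3): chest 3 is available, opened with probability 1/4; weight (1/3)·(1/4) = 1/12.
If it is in chest 3 (prior 1/3): the guide opened chest 3, so this case is ruled out; weight (1/3)·0 = 0.
The weights sum to 5/12.
So P(the ruby in chest 2 | the guide opened chest 3) = (1/12) / (5/12) = 1/5.

1/5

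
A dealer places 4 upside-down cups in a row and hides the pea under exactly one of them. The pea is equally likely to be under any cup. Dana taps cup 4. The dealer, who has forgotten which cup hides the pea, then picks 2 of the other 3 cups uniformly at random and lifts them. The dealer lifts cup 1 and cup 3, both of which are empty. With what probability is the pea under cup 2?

1/2

Apply Bayes' rule, conditioning on where the pea actually is.
If it is under either of cups 1 and 3 (prior 1/4 each): that cup was opened and seen not to hold the prize — ruled out; weight (1/4)·0 = 0 each.
If it is under either of cups 2 and 4 (prior 1/4 each): the dealer picks exactly this set with probability 1/3 regardless, and none is the prize; weight (1/4)·(1/3) = 1/12 each.
The weights sum to 1/6.
So P(the pea under cup 2 | the dealer opened cup 1 and cup 3) = (1/12) / (1/6) = 1/2.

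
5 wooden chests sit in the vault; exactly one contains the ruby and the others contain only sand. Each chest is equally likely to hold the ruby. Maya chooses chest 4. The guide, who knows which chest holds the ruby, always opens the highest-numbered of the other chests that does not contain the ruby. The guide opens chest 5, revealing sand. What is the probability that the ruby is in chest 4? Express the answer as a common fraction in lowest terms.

Consider each possible location of the ruby in turn.
If it is in any of chests 1, 2, 3, and 4 (prior 1/5 each): chest 5 is the highest-numbered option available, probability 1; weight (1/5)·1 = 1/5 each.
If it is in chest 5 (prior 1/5): the guide opened chest 5, so this case is ruled out; weight (1/5)·0 = 0.
The weights sum to 4/5.
So P(the ruby in chest 4 | the guide opened chest 5) = (1/5) / (4/5) = 1/4.

1/4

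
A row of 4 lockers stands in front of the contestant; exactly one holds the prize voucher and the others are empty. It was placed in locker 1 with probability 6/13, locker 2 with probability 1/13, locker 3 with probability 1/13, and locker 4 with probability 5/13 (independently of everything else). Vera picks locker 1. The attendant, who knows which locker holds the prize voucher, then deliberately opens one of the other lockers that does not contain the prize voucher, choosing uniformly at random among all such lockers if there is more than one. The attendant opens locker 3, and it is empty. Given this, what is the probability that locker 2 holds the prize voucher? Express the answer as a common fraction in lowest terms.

1/10

Apply Bayes' rule, conditioning on where the prize voucher actually is.
If it is in locker 1 (prior 6/13): the attendant has 3 equally likely choices, so probability 1/3; weight (6/13)·(1/3) = 2/13.
If it is in locker 2 (prior 1/13): the attendant has 2 equally likely choices, so probability 1/2; weight (1/13)·(1/2) = 1/26.
If it is in locker 3 (prior 1/13): the attendant opened locker 3, so this case is ruled out; weight (1/13)·0 = 0.
If it is in locker 4 (prior 5/13): the attendant has 2 equally likely choices, so probability 1/2; weight (5/13)·(1/2) = 5/26.
The weights sum to 5/13.
So P(the prize voucher in locker 2 | the attendant opened locker 3) = (1/26) / (5/13) = 1/10.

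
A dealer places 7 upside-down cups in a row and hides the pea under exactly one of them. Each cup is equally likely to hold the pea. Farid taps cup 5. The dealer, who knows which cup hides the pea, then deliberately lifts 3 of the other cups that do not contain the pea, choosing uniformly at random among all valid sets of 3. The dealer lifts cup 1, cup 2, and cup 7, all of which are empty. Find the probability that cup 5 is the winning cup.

Condition on the true location of the pea.
If it is under any of cups 1, 2, and 7 (prior 1/7 each): that cup was opened and seen not to hold the prize — ruled out; weight (1/7)·0 = 0 each.
If it is under any of cups 3, 4, and 6 (prior 1/7 each): the dealer has 10 equally likely choices, so probability 1/10; weight (1/7)·(1/10) = 1/70 each.
If it is under cup 5 (prior 1/7): the dealer has 20 equally likely choices, so probability 1/20; weight (1/7)·(1/20) = 1/140.
The weights sum to 1/20.
So P(the pea under cup 5 | the dealer opened cup 1, cup 2, and cup 7) = (1/140) / (1/20) = 1/7.

1/7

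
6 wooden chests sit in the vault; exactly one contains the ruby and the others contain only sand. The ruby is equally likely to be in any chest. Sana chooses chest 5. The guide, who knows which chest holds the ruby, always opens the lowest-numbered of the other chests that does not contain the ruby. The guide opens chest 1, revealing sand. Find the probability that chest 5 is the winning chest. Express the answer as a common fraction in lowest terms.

Condition on the true location of the ruby.
If it is in chest 1 (prior 1/6): the guide opened chest 1, so this case is ruled out; weight (1/6)·0 = 0.
If it is in any of chests 2, 3, 4, 5, and 6 (prior 1/6 each): chest 1 is the lowest-numbered option available, probability 1; weight (1/6)·1 = 1/6 each.
The weights sum to 5/6.
So P(the ruby in chest 5 | the guide opened chest 1) = (1/6) / (5/6) = 1/5.

1/5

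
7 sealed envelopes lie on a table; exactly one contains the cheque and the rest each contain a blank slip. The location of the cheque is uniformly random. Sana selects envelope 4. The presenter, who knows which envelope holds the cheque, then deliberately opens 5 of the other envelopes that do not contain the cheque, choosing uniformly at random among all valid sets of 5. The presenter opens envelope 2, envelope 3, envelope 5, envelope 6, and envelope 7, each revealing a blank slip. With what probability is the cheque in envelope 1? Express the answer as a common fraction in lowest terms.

Apply Bayes' rule, conditioning on where the cheque actually is.
If it is in envelope 1 (prior 1/7): the presenter has no choice, probability 1; weight (1/7)·1 = 1/7.
If it is in any of envelopes 2, 3, 5, 6, and 7 (prior 1/7 each): that envelope was opened and seen not to hold the prize — ruled out; weight (1/7)·0 = 0 each.
If it is in envelope 4 (prior 1/7): the presenter has 6 equally likely choices, so probability 1/6; weight (1/7)·(1/6) = 1/42.
The weights sum to 1/6.
So P(the cheque in envelope 1 | the presenter opened envelope 2, envelope 3, envelope 5, envelope 6, and envelope 7) = (1/7) / (1/6) = 6/7.

6/7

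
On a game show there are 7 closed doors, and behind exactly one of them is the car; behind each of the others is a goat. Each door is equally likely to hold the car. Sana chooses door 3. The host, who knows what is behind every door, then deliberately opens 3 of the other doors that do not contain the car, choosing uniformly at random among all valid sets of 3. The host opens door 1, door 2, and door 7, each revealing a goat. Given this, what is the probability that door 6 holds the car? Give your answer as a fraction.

Consider each possible location of the car in turn.
If it is behind any of doors 1, 2, and 7 (prior 1/7 each): that door was opened and seen not to hold the prize — ruled out; weight (1/7)·0 = 0 each.
If it is behind door 3 (prior 1/7): the host has 20 equally likely choices, so probability 1/20; weight (1/7)·(1/20) = 1/140.
If it is behind any of doors 4, 5, and 6 (prior 1/7 each): the host has 10 equally likely choices, so probability 1/10; weight (1/7)·(1/10) = 1/70 each.
The weights sum to 1/20.
So P(the car behind door 6 | the host opened door 1, door 2, and door 7) = (1/70) / (1/20) = 2/7.

2/7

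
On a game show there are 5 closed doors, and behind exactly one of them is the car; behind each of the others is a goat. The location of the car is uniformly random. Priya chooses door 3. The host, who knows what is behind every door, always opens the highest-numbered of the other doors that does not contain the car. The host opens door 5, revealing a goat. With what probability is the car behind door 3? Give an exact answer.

1/4

Condition on the true location of the car.
If it is behind any of doors 1, 2, 3, and 4 (prior 1/5 each): door 5 is the highest-numbered option available, probability 1; weight (1/5)·1 = 1/5 each.
If it is behind door 5 (prior 1/5): the host opened door 5, so this case is ruled out; weight (1/5)·0 = 0.
The weights sum to 4/5.
So P(the car behind door 3 | the host opened door 5) = (1/5) / (4/5) = 1/4.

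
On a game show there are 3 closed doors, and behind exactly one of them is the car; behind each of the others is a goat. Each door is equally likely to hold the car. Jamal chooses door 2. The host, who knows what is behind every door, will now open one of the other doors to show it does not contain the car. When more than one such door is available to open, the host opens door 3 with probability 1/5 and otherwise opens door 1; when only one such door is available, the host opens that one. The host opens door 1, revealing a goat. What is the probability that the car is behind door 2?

4/9

Consider each possible location of the car in turn.
If it is behind door 1 (prior 1/3): the host opened door 1, so this case is ruled out; weight (1/3)·0 = 0.
If it is behind door 2 (prior 1/3): door 3 is available but not opened, probability 4/5; weight (1/3)·(4/5) = 4/15.
If it is behind door 3 (prior 1/3): only door 1 is available, probability 1; weight (1/3)·1 = 1/3.
The weights sum to 3/5.
So P(the car behind door 2 | the host opened door 1) = (4/15) / (3/5) = 4/9.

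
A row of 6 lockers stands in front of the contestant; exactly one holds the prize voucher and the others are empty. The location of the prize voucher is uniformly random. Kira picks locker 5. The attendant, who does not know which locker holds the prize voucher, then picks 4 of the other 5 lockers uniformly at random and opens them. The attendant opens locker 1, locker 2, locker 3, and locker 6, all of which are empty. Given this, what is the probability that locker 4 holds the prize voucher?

1/2

Because the attendant chose which lockers to open without knowing where the prize voucher is, the choice is independent of the prize location. Learning that none of the 4 opened lockers holds the prize voucher simply rules out those 4 locations and leaves the remaining 2 lockers still equally likely by symmetry.
So P(the prize voucher in locker 4) = 1/2.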